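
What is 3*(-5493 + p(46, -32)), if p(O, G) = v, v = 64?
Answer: -16287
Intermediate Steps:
p(O, G) = 64
3*(-5493 + p(46, -32)) = 3*(-5493 + 64) = 3*(-5429) = -16287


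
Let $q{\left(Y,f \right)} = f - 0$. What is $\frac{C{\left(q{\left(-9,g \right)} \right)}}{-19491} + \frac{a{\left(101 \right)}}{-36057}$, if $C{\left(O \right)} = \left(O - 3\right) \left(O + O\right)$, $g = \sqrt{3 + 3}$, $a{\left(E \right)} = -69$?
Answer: $\frac{101355}{78087443} + \frac{2 \sqrt{6}}{6497} \approx 0.002052$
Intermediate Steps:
$g = \sqrt{6} \approx 2.4495$
$q{\left(Y,f \right)} = f$ ($q{\left(Y,f \right)} = f + 0 = f$)
$C{\left(O \right)} = 2 O \left(-3 + O\right)$ ($C{\left(O \right)} = \left(-3 + O\right) 2 O = 2 O \left(-3 + O\right)$)
$\frac{C{\left(q{\left(-9,g \right)} \right)}}{-19491} + \frac{a{\left(101 \right)}}{-36057} = \frac{2 \sqrt{6} \left(-3 + \sqrt{6}\right)}{-19491} - \frac{69}{-36057} = 2 \sqrt{6} \left(-3 + \sqrt{6}\right) \left(- \frac{1}{19491}\right) - - \frac{23}{12019} = - \frac{2 \sqrt{6} \left(-3 + \sqrt{6}\right)}{19491} + \frac{23}{12019} = \frac{23}{12019} - \frac{2 \sqrt{6} \left(-3 + \sqrt{6}\right)}{19491}$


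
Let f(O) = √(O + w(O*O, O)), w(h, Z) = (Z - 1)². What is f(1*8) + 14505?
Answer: 14505 + √57 ≈ 14513.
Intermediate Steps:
w(h, Z) = (-1 + Z)²
f(O) = √(O + (-1 + O)²)
f(1*8) + 14505 = √(1*8 + (-1 + 1*8)²) + 14505 = √(8 + (-1 + 8)²) + 14505 = √(8 + 7²) + 14505 = √(8 + 49) + 14505 = √57 + 14505 = 14505 + √57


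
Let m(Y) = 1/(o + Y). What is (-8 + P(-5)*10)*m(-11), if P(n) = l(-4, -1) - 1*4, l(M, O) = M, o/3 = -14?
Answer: 88/53 ≈ 1.6604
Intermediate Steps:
o = -42 (o = 3*(-14) = -42)
P(n) = -8 (P(n) = -4 - 1*4 = -4 - 4 = -8)
m(Y) = 1/(-42 + Y)
(-8 + P(-5)*10)*m(-11) = (-8 - 8*10)/(-42 - 11) = (-8 - 80)/(-53) = -88*(-1/53) = 88/53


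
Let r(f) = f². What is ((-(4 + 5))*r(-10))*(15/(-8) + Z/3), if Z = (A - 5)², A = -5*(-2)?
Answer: -11625/2 ≈ -5812.5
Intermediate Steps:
A = 10
Z = 25 (Z = (10 - 5)² = 5² = 25)
((-(4 + 5))*r(-10))*(15/(-8) + Z/3) = (-(4 + 5)*(-10)²)*(15/(-8) + 25/3) = (-1*9*100)*(15*(-⅛) + 25*(⅓)) = (-9*100)*(-15/8 + 25/3) = -900*155/24 = -11625/2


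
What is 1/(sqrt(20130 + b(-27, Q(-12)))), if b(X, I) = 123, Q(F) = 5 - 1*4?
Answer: sqrt(20253)/20253 ≈ 0.0070268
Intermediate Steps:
Q(F) = 1 (Q(F) = 5 - 4 = 1)
1/(sqrt(20130 + b(-27, Q(-12)))) = 1/(sqrt(20130 + 123)) = 1/(sqrt(20253)) = sqrt(20253)/20253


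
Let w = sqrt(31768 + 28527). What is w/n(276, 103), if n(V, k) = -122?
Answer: -sqrt(60295)/122 ≈ -2.0127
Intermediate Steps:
w = sqrt(60295) ≈ 245.55
w/n(276, 103) = sqrt(60295)/(-122) = sqrt(60295)*(-1/122) = -sqrt(60295)/122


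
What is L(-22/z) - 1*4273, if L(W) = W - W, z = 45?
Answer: -4273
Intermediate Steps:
L(W) = 0
L(-22/z) - 1*4273 = 0 - 1*4273 = 0 - 4273 = -4273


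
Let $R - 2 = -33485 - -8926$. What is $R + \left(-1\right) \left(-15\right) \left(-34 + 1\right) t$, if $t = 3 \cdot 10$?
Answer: $-39407$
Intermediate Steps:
$R = -24557$ ($R = 2 - 24559 = -24557$)
$t = 30$
$R + \left(-1\right) \left(-15\right) \left(-34 + 1\right) t = -24557 + \left(-1\right) \left(-15\right) \left(-34 + 1\right) 30 = -24557 + 15 \left(-33\right) 30 = -24557 - 14850 = -39407$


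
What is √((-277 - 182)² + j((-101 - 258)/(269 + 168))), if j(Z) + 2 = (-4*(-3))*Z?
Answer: √40231275355/437 ≈ 458.99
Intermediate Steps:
j(Z) = -2 + 12*Z (j(Z) = -2 + (-4*(-3))*Z = -2 + 12*Z)
√((-277 - 182)² + j((-101 - 258)/(269 + 168))) = √((-277 - 182)² + (-2 + 12*((-101 - 258)/(269 + 168)))) = √((-459)² + (-2 + 12*(-359/437))) = √(210681 + (-2 + 12*(-359*1/437))) = √(210681 + (-2 + 12*(-359/437))) = √(210681 + (-2 - 4308/437)) = √(210681 - 5182/437) = √(92062415/437) = √40231275355/437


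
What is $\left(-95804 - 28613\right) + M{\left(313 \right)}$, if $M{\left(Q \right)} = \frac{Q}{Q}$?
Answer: $-124416$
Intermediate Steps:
$M{\left(Q \right)} = 1$
$\left(-95804 - 28613\right) + M{\left(313 \right)} = \left(-95804 - 28613\right) + 1 = -124417 + 1 = -124416$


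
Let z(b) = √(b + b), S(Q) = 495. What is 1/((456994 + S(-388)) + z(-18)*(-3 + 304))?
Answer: 457489/209299446757 - 1806*I/209299446757 ≈ 2.1858e-6 - 8.6288e-9*I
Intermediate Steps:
z(b) = √2*√b (z(b) = √(2*b) = √2*√b)
1/((456994 + S(-388)) + z(-18)*(-3 + 304)) = 1/((456994 + 495) + (√2*√(-18))*(-3 + 304)) = 1/(457489 + (√2*(3*I*√2))*301) = 1/(457489 + (6*I)*301) = 1/(457489 + 1806*I) = (457489 - 1806*I)/209299446757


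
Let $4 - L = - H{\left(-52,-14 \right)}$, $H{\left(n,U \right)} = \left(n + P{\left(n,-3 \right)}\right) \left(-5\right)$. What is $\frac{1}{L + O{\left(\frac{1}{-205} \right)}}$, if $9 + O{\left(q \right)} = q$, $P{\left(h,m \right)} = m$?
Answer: $\frac{205}{55349} \approx 0.0037038$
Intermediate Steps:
$H{\left(n,U \right)} = 15 - 5 n$ ($H{\left(n,U \right)} = \left(n - 3\right) \left(-5\right) = \left(-3 + n\right) \left(-5\right) = 15 - 5 n$)
$O{\left(q \right)} = -9 + q$
$L = 279$ ($L = 4 - - (15 - -260) = 4 - - (15 + 260) = 4 - \left(-1\right) 275 = 4 - -275 = 4 + 275 = 279$)
$\frac{1}{L + O{\left(\frac{1}{-205} \right)}} = \frac{1}{279 - \left(9 - \frac{1}{-205}\right)} = \frac{1}{279 - \frac{1846}{205}} = \frac{1}{\frac{55349}{205}} = \frac{205}{55349}$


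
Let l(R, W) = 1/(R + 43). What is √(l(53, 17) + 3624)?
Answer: √2087430/24 ≈ 60.200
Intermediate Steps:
l(R, W) = 1/(43 + R)
√(l(53, 17) + 3624) = √(1/(43 + 53) + 3624) = √(1/96 + 3624) = √(347905/96) = √2087430/24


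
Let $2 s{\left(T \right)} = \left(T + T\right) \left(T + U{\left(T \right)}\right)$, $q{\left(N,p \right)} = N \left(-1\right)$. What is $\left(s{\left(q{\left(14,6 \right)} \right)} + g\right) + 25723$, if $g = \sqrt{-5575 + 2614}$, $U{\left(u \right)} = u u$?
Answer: $23175 + 3 i \sqrt{329} \approx 23175.0 + 54.415 i$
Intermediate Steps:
$U{\left(u \right)} = u^{2}$
$q{\left(N,p \right)} = - N$
$g = 3 i \sqrt{329}$ ($g = \sqrt{-2961} = 3 i \sqrt{329} \approx 54.415 i$)
$s{\left(T \right)} = T \left(T + T^{2}\right)$ ($s{\left(T \right)} = \frac{\left(T + T\right) \left(T + T^{2}\right)}{2} = \frac{2 T \left(T + T^{2}\right)}{2} = T \left(T + T^{2}\right)$)
$\left(s{\left(q{\left(14,6 \right)} \right)} + g\right) + 25723 = \left(\left(\left(-1\right) 14\right)^{2} \left(1 - 14\right) + 3 i \sqrt{329}\right) + 25723 = \left(\left(-14\right)^{2} \left(1 - 14\right) + 3 i \sqrt{329}\right) + 25723 = \left(196 \left(-13\right) + 3 i \sqrt{329}\right) + 25723 = \left(-2548 + 3 i \sqrt{329}\right) + 25723 = 23175 + 3 i \sqrt{329}$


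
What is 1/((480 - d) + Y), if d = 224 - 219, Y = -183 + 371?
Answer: 1/663 ≈ 0.0015083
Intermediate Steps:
Y = 188
d = 5
1/((480 - d) + Y) = 1/((480 - 1*5) + 188) = 1/((480 - 5) + 188) = 1/(475 + 188) = 1/663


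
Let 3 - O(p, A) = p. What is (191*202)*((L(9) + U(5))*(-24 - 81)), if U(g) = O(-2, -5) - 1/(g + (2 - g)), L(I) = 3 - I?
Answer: 6076665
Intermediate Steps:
O(p, A) = 3 - p
U(g) = 9/2 (U(g) = (3 - 1*(-2)) - 1/(g + (2 - g)) = (3 + 2) - 1/2 = 5 - 1*½ = 5 - ½ = 9/2)
(191*202)*((L(9) + U(5))*(-24 - 81)) = (191*202)*(((3 - 1*9) + 9/2)*(-24 - 81)) = 38582*(((3 - 9) + 9/2)*(-105)) = 38582*((-6 + 9/2)*(-105)) = 38582*(-3/2*(-105)) = 38582*(315/2) = 6076665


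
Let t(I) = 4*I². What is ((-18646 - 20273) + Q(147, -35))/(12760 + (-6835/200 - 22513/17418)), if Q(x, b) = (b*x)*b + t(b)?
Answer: 50880068160/4432718137 ≈ 11.478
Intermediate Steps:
Q(x, b) = 4*b² + x*b² (Q(x, b) = (b*x)*b + 4*b² = x*b² + 4*b² = 4*b² + x*b²)
((-18646 - 20273) + Q(147, -35))/(12760 + (-6835/200 - 22513/17418)) = ((-18646 - 20273) + (-35)²*(4 + 147))/(12760 + (-6835/200 - 22513/17418)) = (-38919 + 1225*151)/(12760 + (-6835*1/200 - 22513*1/17418)) = (-38919 + 184975)/(12760 + (-1367/40 - 22513/17418)) = 146056/(12760 - 12355463/348360) = 146056/(4432718137/348360) = 146056*(348360/4432718137) = 50880068160/4432718137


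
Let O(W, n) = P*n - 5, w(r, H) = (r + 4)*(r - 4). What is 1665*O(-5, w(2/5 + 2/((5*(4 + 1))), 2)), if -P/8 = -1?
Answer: -27297009/125 ≈ -2.1838e+5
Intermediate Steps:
P = 8 (P = -8*(-1) = 8)
w(r, H) = (-4 + r)*(4 + r) (w(r, H) = (4 + r)*(-4 + r) = (-4 + r)*(4 + r))
O(W, n) = -5 + 8*n (O(W, n) = 8*n - 5 = -5 + 8*n)
1665*O(-5, w(2/5 + 2/((5*(4 + 1))), 2)) = 1665*(-5 + 8*(-16 + (2/5 + 2/((5*(4 + 1))))**2)) = 1665*(-5 + 8*(-16 + (2*(1/5) + 2/((5*5)))**2)) = 1665*(-5 + 8*(-16 + (2/5 + 2/25)**2)) = 1665*(-5 + 8*(-16 + (12/25)**2)) = 1665*(-5 + 8*(-16 + 144/625)) = 1665*(-5 + 8*(-9856/625)) = 1665*(-5 - 78848/625) = 1665*(-81973/625) = -27297009/125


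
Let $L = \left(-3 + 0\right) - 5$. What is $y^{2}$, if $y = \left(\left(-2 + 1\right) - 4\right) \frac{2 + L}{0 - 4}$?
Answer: $\frac{225}{4} \approx 56.25$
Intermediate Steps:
$L = -8$ ($L = -3 - 5 = -8$)
$y = - \frac{15}{2}$ ($y = \left(\left(-2 + 1\right) - 4\right) \frac{2 - 8}{0 - 4} = \left(-1 - 4\right) \left(- \frac{6}{-4}\right) = - 5 \left(\left(-6\right) \left(- \frac{1}{4}\right)\right) = \left(-5\right) \frac{3}{2} = - \frac{15}{2} \approx -7.5$)
$y^{2} = \left(- \frac{15}{2}\right)^{2} = \frac{225}{4}$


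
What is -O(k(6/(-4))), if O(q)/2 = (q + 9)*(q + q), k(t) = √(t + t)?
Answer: 12 - 36*I*√3 ≈ 12.0 - 62.354*I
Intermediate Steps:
k(t) = √2*√t (k(t) = √(2*t) = √2*√t)
O(q) = 4*q*(9 + q) (O(q) = 2*((q + 9)*(q + q)) = 2*((9 + q)*(2*q)) = 2*(2*q*(9 + q)) = 4*q*(9 + q))
-O(k(6/(-4))) = -4*√2*√(6/(-4))*(9 + √2*√(6/(-4))) = -4*√2*√(6*(-¼))*(9 + √2*√(6*(-¼))) = -4*√2*√(-3/2)*(9 + √2*√(-3/2)) = -4*√2*(I*√6/2)*(9 + √2*(I*√6/2)) = -4*I*√3*(9 + I*√3)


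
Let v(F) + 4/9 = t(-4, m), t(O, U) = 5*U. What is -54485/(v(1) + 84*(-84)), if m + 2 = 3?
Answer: 490365/63463 ≈ 7.7268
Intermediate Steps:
m = 1 (m = -2 + 3 = 1)
v(F) = 41/9 (v(F) = -4/9 + 5*1 = -4/9 + 5 = 41/9)
-54485/(v(1) + 84*(-84)) = -54485/(41/9 + 84*(-84)) = -54485/(41/9 - 7056) = -54485/(-63463/9) = -54485*(-9/63463) = 490365/63463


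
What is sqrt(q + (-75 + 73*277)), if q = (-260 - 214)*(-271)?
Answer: 10*sqrt(1486) ≈ 385.49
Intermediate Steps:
q = 128454 (q = -474*(-271) = 128454)
sqrt(q + (-75 + 73*277)) = sqrt(128454 + (-75 + 73*277)) = sqrt(128454 + (-75 + 20221)) = sqrt(128454 + 20146) = sqrt(148600) = 10*sqrt(1486)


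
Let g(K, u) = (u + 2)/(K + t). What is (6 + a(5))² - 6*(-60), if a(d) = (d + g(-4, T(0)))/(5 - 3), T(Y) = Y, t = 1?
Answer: 15361/36 ≈ 426.69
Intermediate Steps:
g(K, u) = (2 + u)/(1 + K) (g(K, u) = (u + 2)/(K + 1) = (2 + u)/(1 + K))
a(d) = -⅓ + d/2 (a(d) = (d + (2 + 0)/(1 - 4))/(5 - 3) = (d + 2/(-3))/2 = (d - ⅓*2)*(½) = (d - ⅔)*(½) = (-⅔ + d)*(½) = -⅓ + d/2)
(6 + a(5))² - 6*(-60) = (6 + (-⅓ + (½)*5))² - 6*(-60) = (6 + (-⅓ + 5/2))² - 1*(-360) = (6 + 13/6)² + 360 = (49/6)² + 360 = 2401/36 + 360 = 15361/36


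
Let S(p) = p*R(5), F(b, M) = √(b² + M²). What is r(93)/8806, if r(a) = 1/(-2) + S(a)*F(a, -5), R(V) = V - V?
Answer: -1/17612 ≈ -5.6779e-5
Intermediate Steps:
R(V) = 0
F(b, M) = √(M² + b²)
S(p) = 0 (S(p) = p*0 = 0)
r(a) = -½ (r(a) = 1/(-2) + 0*√((-5)² + a²) = 1*(-½) + 0*√(25 + a²) = -½ + 0 = -½)
r(93)/8806 = -½/8806 = -½*1/8806 = -1/17612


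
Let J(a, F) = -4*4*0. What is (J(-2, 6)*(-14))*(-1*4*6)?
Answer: 0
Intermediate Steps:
J(a, F) = 0 (J(a, F) = -16*0 = 0)
(J(-2, 6)*(-14))*(-1*4*6) = (0*(-14))*(-1*4*6) = 0*(-4*6) = 0*(-24) = 0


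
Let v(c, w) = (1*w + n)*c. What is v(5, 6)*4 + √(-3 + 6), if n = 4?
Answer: 200 + √3 ≈ 201.73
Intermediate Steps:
v(c, w) = c*(4 + w) (v(c, w) = (1*w + 4)*c = (w + 4)*c = (4 + w)*c = c*(4 + w))
v(5, 6)*4 + √(-3 + 6) = (5*(4 + 6))*4 + √(-3 + 6) = (5*10)*4 + √3 = 50*4 + √3 = 200 + √3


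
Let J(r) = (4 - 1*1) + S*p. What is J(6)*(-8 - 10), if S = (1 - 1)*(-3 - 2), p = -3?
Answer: -54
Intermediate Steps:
S = 0 (S = 0*(-5) = 0)
J(r) = 3 (J(r) = (4 - 1*1) + 0*(-3) = (4 - 1) + 0 = 3 + 0 = 3)
J(6)*(-8 - 10) = 3*(-8 - 10) = 3*(-18) = -54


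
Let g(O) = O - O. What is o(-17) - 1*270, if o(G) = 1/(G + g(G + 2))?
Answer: -4591/17 ≈ -270.06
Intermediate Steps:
g(O) = 0
o(G) = 1/G (o(G) = 1/(G + 0) = 1/G)
o(-17) - 1*270 = 1/(-17) - 1*270 = -1/17 - 270 = -4591/17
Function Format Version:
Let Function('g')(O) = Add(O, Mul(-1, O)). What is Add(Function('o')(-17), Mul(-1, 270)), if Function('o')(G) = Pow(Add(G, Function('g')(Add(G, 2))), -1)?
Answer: Rational(-4591, 17) ≈ -270.06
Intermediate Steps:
Function('g')(O) = 0
Function('o')(G) = Pow(G, -1) (Function('o')(G) = Pow(Add(G, 0), -1) = Pow(G, -1))
Add(Function('o')(-17), Mul(-1, 270)) = Add(Pow(-17, -1), Mul(-1, 270)) = Add(Rational(-1, 17), -270) = Rational(-4591, 17)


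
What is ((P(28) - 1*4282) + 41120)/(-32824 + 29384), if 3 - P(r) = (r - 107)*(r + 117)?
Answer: -6037/430 ≈ -14.040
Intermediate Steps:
P(r) = 3 - (-107 + r)*(117 + r) (P(r) = 3 - (r - 107)*(r + 117) = 3 - (-107 + r)*(117 + r))
((P(28) - 1*4282) + 41120)/(-32824 + 29384) = (((12522 - 1*28² - 10*28) - 1*4282) + 41120)/(-32824 + 29384) = (((12522 - 1*784 - 280) - 4282) + 41120)/(-3440) = (((12522 - 784 - 280) - 4282) + 41120)*(-1/3440) = ((11458 - 4282) + 41120)*(-1/3440) = (7176 + 41120)*(-1/3440) = 48296*(-1/3440) = -6037/430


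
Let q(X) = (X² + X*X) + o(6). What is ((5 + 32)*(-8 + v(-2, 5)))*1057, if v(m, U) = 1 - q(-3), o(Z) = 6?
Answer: -1212379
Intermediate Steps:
q(X) = 6 + 2*X² (q(X) = (X² + X*X) + 6 = (X² + X²) + 6 = 2*X² + 6 = 6 + 2*X²)
v(m, U) = -23 (v(m, U) = 1 - (6 + 2*(-3)²) = 1 - (6 + 2*9) = 1 - (6 + 18) = 1 - 1*24 = 1 - 24 = -23)
((5 + 32)*(-8 + v(-2, 5)))*1057 = ((5 + 32)*(-8 - 23))*1057 = (37*(-31))*1057 = -1147*1057 = -1212379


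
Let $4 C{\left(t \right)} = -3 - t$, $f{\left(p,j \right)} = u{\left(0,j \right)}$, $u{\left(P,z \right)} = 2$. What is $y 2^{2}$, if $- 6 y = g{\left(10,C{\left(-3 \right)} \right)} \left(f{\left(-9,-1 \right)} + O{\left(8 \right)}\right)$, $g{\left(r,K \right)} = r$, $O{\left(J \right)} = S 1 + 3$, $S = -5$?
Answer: $0$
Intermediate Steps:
$f{\left(p,j \right)} = 2$
$C{\left(t \right)} = - \frac{3}{4} - \frac{t}{4}$ ($C{\left(t \right)} = \frac{-3 - t}{4} = - \frac{3}{4} - \frac{t}{4}$)
$O{\left(J \right)} = -2$ ($O{\left(J \right)} = \left(-5\right) 1 + 3 = -5 + 3 = -2$)
$y = 0$ ($y = - \frac{10 \left(2 - 2\right)}{6} = - \frac{10 \cdot 0}{6} = \left(- \frac{1}{6}\right) 0 = 0$)
$y 2^{2} = 0 \cdot 2^{2} = 0 \cdot 4 = 0$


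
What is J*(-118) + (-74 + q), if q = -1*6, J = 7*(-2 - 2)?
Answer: 3224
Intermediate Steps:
J = -28 (J = 7*(-4) = -28)
q = -6
J*(-118) + (-74 + q) = -28*(-118) + (-74 - 6) = 3304 - 80 = 3224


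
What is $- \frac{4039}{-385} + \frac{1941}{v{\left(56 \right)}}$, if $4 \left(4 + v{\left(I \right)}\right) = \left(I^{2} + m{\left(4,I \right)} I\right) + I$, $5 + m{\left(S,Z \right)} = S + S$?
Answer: $\frac{53557}{4180} \approx 12.813$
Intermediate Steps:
$m{\left(S,Z \right)} = -5 + 2 S$ ($m{\left(S,Z \right)} = -5 + \left(S + S\right) = -5 + 2 S$)
$v{\left(I \right)} = -4 + I + \frac{I^{2}}{4}$ ($v{\left(I \right)} = -4 + \frac{\left(I^{2} + \left(-5 + 2 \cdot 4\right) I\right) + I}{4} = -4 + \frac{\left(I^{2} + \left(-5 + 8\right) I\right) + I}{4} = -4 + \frac{\left(I^{2} + 3 I\right) + I}{4} = -4 + \frac{I^{2} + 4 I}{4} = -4 + \left(I + \frac{I^{2}}{4}\right) = -4 + I + \frac{I^{2}}{4}$)
$- \frac{4039}{-385} + \frac{1941}{v{\left(56 \right)}} = - \frac{4039}{-385} + \frac{1941}{-4 + 56 + \frac{56^{2}}{4}} = \left(-4039\right) \left(- \frac{1}{385}\right) + \frac{1941}{-4 + 56 + \frac{1}{4} \cdot 3136} = \frac{577}{55} + \frac{1941}{-4 + 56 + 784} = \frac{577}{55} + \frac{1941}{836} = \frac{53557}{4180}$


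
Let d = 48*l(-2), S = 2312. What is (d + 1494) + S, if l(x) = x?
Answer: 3710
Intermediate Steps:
d = -96 (d = 48*(-2) = -96)
(d + 1494) + S = (-96 + 1494) + 2312 = 1398 + 2312 = 3710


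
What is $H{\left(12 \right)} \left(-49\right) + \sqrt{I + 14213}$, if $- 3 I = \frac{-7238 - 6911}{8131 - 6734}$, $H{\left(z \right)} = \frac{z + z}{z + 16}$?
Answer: $-42 + \frac{4 \sqrt{15606454182}}{4191} \approx 77.232$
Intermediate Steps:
$H{\left(z \right)} = \frac{2 z}{16 + z}$
$I = \frac{14149}{4191}$ ($I = - \frac{\left(-7238 - 6911\right) \frac{1}{8131 - 6734}}{3} = - \frac{\left(-14149\right) \frac{1}{1397}}{3} = \left(- \frac{1}{3}\right) \left(- \frac{14149}{1397}\right) = \frac{14149}{4191} \approx 3.376$)
$H{\left(12 \right)} \left(-49\right) + \sqrt{I + 14213} = 2 \cdot 12 \frac{1}{16 + 12} \left(-49\right) + \sqrt{\frac{14149}{4191} + 14213} = 2 \cdot 12 \cdot \frac{1}{28} \left(-49\right) + \sqrt{\frac{59580832}{4191}} = 2 \cdot 12 \cdot \frac{1}{28} \left(-49\right) + \frac{4 \sqrt{15606454182}}{4191} = \frac{6}{7} \left(-49\right) + \frac{4 \sqrt{15606454182}}{4191} = -42 + \frac{4 \sqrt{15606454182}}{4191}$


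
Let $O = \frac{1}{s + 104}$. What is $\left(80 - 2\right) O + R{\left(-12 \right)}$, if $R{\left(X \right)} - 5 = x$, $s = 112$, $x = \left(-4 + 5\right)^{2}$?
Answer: $\frac{229}{36} \approx 6.3611$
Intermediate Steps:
$x = 1$ ($x = 1^{2} = 1$)
$R{\left(X \right)} = 6$ ($R{\left(X \right)} = 5 + 1 = 6$)
$O = \frac{1}{216}$ ($O = \frac{1}{112 + 104} = \frac{1}{216} \approx 0.0046296$)
$\left(80 - 2\right) O + R{\left(-12 \right)} = \left(80 - 2\right) \frac{1}{216} + 6 = 78 \cdot \frac{1}{216} + 6 = \frac{13}{36} + 6 = \frac{229}{36}$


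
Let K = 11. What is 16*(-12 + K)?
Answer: -16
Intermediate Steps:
16*(-12 + K) = 16*(-12 + 11) = 16*(-1) = -16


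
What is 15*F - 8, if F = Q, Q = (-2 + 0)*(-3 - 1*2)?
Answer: 142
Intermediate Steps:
Q = 10 (Q = -2*(-3 - 2) = -2*(-5) = 10)
F = 10
15*F - 8 = 15*10 - 8 = 150 - 8 = 142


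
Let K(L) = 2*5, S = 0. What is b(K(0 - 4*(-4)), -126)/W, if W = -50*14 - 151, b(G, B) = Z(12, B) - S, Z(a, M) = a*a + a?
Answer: -156/851 ≈ -0.18331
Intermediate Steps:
Z(a, M) = a + a² (Z(a, M) = a² + a = a + a²)
K(L) = 10
b(G, B) = 156 (b(G, B) = 12*(1 + 12) - 1*0 = 12*13 + 0 = 156 + 0 = 156)
W = -851 (W = -700 - 151 = -851)
b(K(0 - 4*(-4)), -126)/W = 156/(-851) = 156*(-1/851) = -156/851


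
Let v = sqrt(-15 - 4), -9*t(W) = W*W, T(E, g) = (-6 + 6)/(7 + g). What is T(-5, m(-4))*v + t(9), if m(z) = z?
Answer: -9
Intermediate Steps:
T(E, g) = 0 (T(E, g) = 0/(7 + g) = 0)
t(W) = -W**2/9 (t(W) = -W*W/9 = -W**2/9)
v = I*sqrt(19) (v = sqrt(-19) = I*sqrt(19) ≈ 4.3589*I)
T(-5, m(-4))*v + t(9) = 0*(I*sqrt(19)) - 1/9*9**2 = 0 - 1/9*81 = 0 - 9 = -9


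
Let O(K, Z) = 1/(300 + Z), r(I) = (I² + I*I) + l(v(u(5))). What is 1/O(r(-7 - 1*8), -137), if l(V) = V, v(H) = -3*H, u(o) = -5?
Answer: 163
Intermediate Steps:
r(I) = 15 + 2*I² (r(I) = (I² + I*I) - 3*(-5) = (I² + I²) + 15 = 2*I² + 15 = 15 + 2*I²)
1/O(r(-7 - 1*8), -137) = 1/(1/(300 - 137)) = 1/(1/163) = 163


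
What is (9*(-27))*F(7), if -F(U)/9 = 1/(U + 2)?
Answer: 243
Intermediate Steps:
F(U) = -9/(2 + U) (F(U) = -9/(U + 2) = -9/(2 + U))
(9*(-27))*F(7) = (9*(-27))*(-9/(2 + 7)) = -(-2187)/9 = -243*(-1) = 243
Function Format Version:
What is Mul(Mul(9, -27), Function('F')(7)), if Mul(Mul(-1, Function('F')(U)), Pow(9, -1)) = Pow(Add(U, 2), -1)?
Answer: 243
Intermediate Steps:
Function('F')(U) = Mul(-9, Pow(Add(2, U), -1)) (Function('F')(U) = Mul(-9, Pow(Add(U, 2), -1)) = Mul(-9, Pow(Add(2, U), -1)))
Mul(Mul(9, -27), Function('F')(7)) = Mul(Mul(9, -27), Mul(-9, Pow(Add(2, 7), -1))) = Mul(-243, Mul(-9, Pow(9, -1))) = Mul(-243, Mul(-9, Rational(1, 9))) = Mul(-243, -1) = 243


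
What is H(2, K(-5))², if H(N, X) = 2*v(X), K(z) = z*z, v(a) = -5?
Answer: 100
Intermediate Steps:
K(z) = z²
H(N, X) = -10 (H(N, X) = 2*(-5) = -10)
H(2, K(-5))² = (-10)² = 100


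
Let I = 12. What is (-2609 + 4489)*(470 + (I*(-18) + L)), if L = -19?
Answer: 441800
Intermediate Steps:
(-2609 + 4489)*(470 + (I*(-18) + L)) = (-2609 + 4489)*(470 + (12*(-18) - 19)) = 1880*(470 + (-216 - 19)) = 1880*(470 - 235) = 1880*235 = 441800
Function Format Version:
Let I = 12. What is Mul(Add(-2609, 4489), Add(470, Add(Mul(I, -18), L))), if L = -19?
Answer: 441800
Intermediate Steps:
Mul(Add(-2609, 4489), Add(470, Add(Mul(I, -18), L))) = Mul(Add(-2609, 4489), Add(470, Add(Mul(12, -18), -19))) = Mul(1880, Add(470, Add(-216, -19))) = Mul(1880, Add(470, -235)) = Mul(1880, 235) = 441800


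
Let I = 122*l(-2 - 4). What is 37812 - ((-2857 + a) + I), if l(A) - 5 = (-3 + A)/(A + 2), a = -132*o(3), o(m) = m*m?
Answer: 81945/2 ≈ 40973.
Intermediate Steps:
o(m) = m²
a = -1188 (a = -132*3² = -132*9 = -1188)
l(A) = 5 + (-3 + A)/(2 + A) (l(A) = 5 + (-3 + A)/(A + 2) = 5 + (-3 + A)/(2 + A))
I = 1769/2 (I = 122*((7 + 6*(-2 - 4))/(2 + (-2 - 4))) = 122*((7 + 6*(-6))/(2 - 6)) = 122*((7 - 36)/(-4)) = 122*(-¼*(-29)) = 122*(29/4) = 1769/2 ≈ 884.50)
37812 - ((-2857 + a) + I) = 37812 - ((-2857 - 1188) + 1769/2) = 37812 - (-4045 + 1769/2) = 37812 - 1*(-6321/2) = 37812 + 6321/2 = 81945/2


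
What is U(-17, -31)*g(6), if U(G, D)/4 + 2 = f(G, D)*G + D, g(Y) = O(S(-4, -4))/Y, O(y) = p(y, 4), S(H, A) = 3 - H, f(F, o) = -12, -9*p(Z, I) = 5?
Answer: -190/3 ≈ -63.333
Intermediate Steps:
p(Z, I) = -5/9 (p(Z, I) = -⅑*5 = -5/9)
O(y) = -5/9
g(Y) = -5/(9*Y)
U(G, D) = -8 - 48*G + 4*D (U(G, D) = -8 + 4*(-12*G + D) = -8 + 4*(D - 12*G) = -8 + (-48*G + 4*D) = -8 - 48*G + 4*D)
U(-17, -31)*g(6) = (-8 - 48*(-17) + 4*(-31))*(-5/9/6) = (-8 + 816 - 124)*(-5/9*⅙) = 684*(-5/54) = -190/3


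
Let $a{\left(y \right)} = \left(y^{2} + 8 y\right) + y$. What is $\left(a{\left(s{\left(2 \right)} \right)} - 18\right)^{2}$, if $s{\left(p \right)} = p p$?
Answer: $1156$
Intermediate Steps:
$s{\left(p \right)} = p^{2}$
$a{\left(y \right)} = y^{2} + 9 y$
$\left(a{\left(s{\left(2 \right)} \right)} - 18\right)^{2} = \left(2^{2} \left(9 + 2^{2}\right) - 18\right)^{2} = \left(4 \left(9 + 4\right) - 18\right)^{2} = \left(4 \cdot 13 - 18\right)^{2} = \left(52 - 18\right)^{2} = 34^{2} = 1156$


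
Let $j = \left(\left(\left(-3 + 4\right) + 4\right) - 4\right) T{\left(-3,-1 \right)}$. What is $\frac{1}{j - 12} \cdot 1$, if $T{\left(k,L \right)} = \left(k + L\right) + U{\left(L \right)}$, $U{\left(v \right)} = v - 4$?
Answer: $- \frac{1}{21} \approx -0.047619$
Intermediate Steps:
$U{\left(v \right)} = -4 + v$
$T{\left(k,L \right)} = -4 + k + 2 L$ ($T{\left(k,L \right)} = \left(k + L\right) + \left(-4 + L\right) = \left(L + k\right) + \left(-4 + L\right) = -4 + k + 2 L$)
$j = -9$ ($j = \left(\left(\left(-3 + 4\right) + 4\right) - 4\right) \left(-4 - 3 + 2 \left(-1\right)\right) = \left(\left(1 + 4\right) - 4\right) \left(-4 - 3 - 2\right) = \left(5 - 4\right) \left(-9\right) = 1 \left(-9\right) = -9$)
$\frac{1}{j - 12} \cdot 1 = \frac{1}{-9 - 12} \cdot 1 = \frac{1}{-21} \cdot 1 = \left(- \frac{1}{21}\right) 1 = - \frac{1}{21}$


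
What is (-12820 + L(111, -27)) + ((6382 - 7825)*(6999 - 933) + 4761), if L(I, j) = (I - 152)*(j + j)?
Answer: -8759083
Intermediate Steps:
L(I, j) = 2*j*(-152 + I) (L(I, j) = (-152 + I)*(2*j) = 2*j*(-152 + I))
(-12820 + L(111, -27)) + ((6382 - 7825)*(6999 - 933) + 4761) = (-12820 + 2*(-27)*(-152 + 111)) + ((6382 - 7825)*(6999 - 933) + 4761) = (-12820 + 2*(-27)*(-41)) + (-1443*6066 + 4761) = (-12820 + 2214) + (-8753238 + 4761) = -10606 - 8748477 = -8759083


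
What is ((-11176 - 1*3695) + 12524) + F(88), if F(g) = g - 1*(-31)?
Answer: -2228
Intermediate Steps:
F(g) = 31 + g (F(g) = g + 31 = 31 + g)
((-11176 - 1*3695) + 12524) + F(88) = ((-11176 - 1*3695) + 12524) + (31 + 88) = ((-11176 - 3695) + 12524) + 119 = (-14871 + 12524) + 119 = -2347 + 119 = -2228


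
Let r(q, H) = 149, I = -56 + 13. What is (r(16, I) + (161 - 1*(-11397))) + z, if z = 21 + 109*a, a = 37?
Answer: 15761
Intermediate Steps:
I = -43
z = 4054 (z = 21 + 109*37 = 21 + 4033 = 4054)
(r(16, I) + (161 - 1*(-11397))) + z = (149 + (161 - 1*(-11397))) + 4054 = (149 + (161 + 11397)) + 4054 = (149 + 11558) + 4054 = 11707 + 4054 = 15761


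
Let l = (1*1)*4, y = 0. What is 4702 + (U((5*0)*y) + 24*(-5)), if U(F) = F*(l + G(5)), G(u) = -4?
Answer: 4582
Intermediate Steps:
l = 4 (l = 1*4 = 4)
U(F) = 0 (U(F) = F*(4 - 4) = F*0 = 0)
4702 + (U((5*0)*y) + 24*(-5)) = 4702 + (0 + 24*(-5)) = 4702 + (0 - 120) = 4702 - 120 = 4582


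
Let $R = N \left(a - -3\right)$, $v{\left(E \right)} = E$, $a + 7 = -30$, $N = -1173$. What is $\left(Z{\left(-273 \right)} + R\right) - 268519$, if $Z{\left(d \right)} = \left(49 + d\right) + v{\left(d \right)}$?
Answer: $-229134$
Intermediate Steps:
$a = -37$ ($a = -7 - 30 = -37$)
$Z{\left(d \right)} = 49 + 2 d$ ($Z{\left(d \right)} = \left(49 + d\right) + d = 49 + 2 d$)
$R = 39882$ ($R = - 1173 \left(-37 - -3\right) = - 1173 \left(-37 + 3\right) = \left(-1173\right) \left(-34\right) = 39882$)
$\left(Z{\left(-273 \right)} + R\right) - 268519 = \left(\left(49 + 2 \left(-273\right)\right) + 39882\right) - 268519 = \left(\left(49 - 546\right) + 39882\right) - 268519 = \left(-497 + 39882\right) - 268519 = 39385 - 268519 = -229134$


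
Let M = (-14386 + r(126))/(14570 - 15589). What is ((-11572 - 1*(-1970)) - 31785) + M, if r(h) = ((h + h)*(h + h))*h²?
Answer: -1050348471/1019 ≈ -1.0308e+6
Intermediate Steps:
r(h) = 4*h⁴ (r(h) = ((2*h)*(2*h))*h² = (4*h²)*h² = 4*h⁴)
M = -1008175118/1019 (M = (-14386 + 4*126⁴)/(14570 - 15589) = (-14386 + 4*252047376)/(-1019) = (-14386 + 1008189504)*(-1/1019) = 1008175118*(-1/1019) = -1008175118/1019 ≈ -9.8938e+5)
((-11572 - 1*(-1970)) - 31785) + M = ((-11572 - 1*(-1970)) - 31785) - 1008175118/1019 = ((-11572 + 1970) - 31785) - 1008175118/1019 = (-9602 - 31785) - 1008175118/1019 = -41387 - 1008175118/1019 = -1050348471/1019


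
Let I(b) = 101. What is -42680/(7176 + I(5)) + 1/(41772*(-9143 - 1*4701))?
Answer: -24681484129517/4208227740336 ≈ -5.8651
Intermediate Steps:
-42680/(7176 + I(5)) + 1/(41772*(-9143 - 1*4701)) = -42680/(7176 + 101) + 1/(41772*(-9143 - 1*4701)) = -42680/7277 + 1/(41772*(-9143 - 4701)) = -42680*1/7277 + (1/41772)/(-13844) = -42680/7277 + (1/41772)*(-1/13844) = -42680/7277 - 1/578291568 = -24681484129517/4208227740336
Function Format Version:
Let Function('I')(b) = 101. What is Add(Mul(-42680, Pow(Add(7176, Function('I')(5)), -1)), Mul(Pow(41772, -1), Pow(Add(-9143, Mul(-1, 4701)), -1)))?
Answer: Rational(-24681484129517, 4208227740336) ≈ -5.8651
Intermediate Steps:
Add(Mul(-42680, Pow(Add(7176, Function('I')(5)), -1)), Mul(Pow(41772, -1), Pow(Add(-9143, Mul(-1, 4701)), -1))) = Add(Mul(-42680, Pow(Add(7176, 101), -1)), Mul(Pow(41772, -1), Pow(Add(-9143, Mul(-1, 4701)), -1))) = Add(Mul(-42680, Pow(7277, -1)), Mul(Rational(1, 41772), Pow(Add(-9143, -4701), -1))) = Add(Mul(-42680, Rational(1, 7277)), Mul(Rational(1, 41772), Pow(-13844, -1))) = Add(Rational(-42680, 7277), Mul(Rational(1, 41772), Rational(-1, 13844))) = Add(Rational(-42680, 7277), Rational(-1, 578291568)) = Rational(-24681484129517, 4208227740336)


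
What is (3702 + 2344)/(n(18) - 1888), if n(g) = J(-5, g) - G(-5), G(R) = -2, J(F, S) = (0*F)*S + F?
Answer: -6046/1891 ≈ -3.1973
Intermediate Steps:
J(F, S) = F (J(F, S) = 0*S + F = 0 + F = F)
n(g) = -3 (n(g) = -5 - 1*(-2) = -5 + 2 = -3)
(3702 + 2344)/(n(18) - 1888) = (3702 + 2344)/(-3 - 1888) = 6046/(-1891) = 6046*(-1/1891) = -6046/1891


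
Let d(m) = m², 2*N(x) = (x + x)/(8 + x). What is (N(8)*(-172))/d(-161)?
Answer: -86/25921 ≈ -0.0033178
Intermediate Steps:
N(x) = x/(8 + x) (N(x) = ((x + x)/(8 + x))/2 = ((2*x)/(8 + x))/2 = (2*x/(8 + x))/2 = x/(8 + x))
(N(8)*(-172))/d(-161) = ((8/(8 + 8))*(-172))/((-161)²) = ((8/16)*(-172))/25921 = ((8*(1/16))*(-172))*(1/25921) = ((½)*(-172))*(1/25921) = -86*1/25921 = -86/25921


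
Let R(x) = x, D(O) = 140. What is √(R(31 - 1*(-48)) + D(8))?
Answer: √219 ≈ 14.799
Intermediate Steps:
√(R(31 - 1*(-48)) + D(8)) = √((31 - 1*(-48)) + 140) = √((31 + 48) + 140) = √(79 + 140) = √219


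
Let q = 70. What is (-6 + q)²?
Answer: 4096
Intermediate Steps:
(-6 + q)² = (-6 + 70)² = 64² = 4096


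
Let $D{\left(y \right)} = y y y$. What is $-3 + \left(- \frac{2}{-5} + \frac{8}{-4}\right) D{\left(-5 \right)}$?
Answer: $197$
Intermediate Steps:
$D{\left(y \right)} = y^{3}$ ($D{\left(y \right)} = y^{2} y = y^{3}$)
$-3 + \left(- \frac{2}{-5} + \frac{8}{-4}\right) D{\left(-5 \right)} = -3 + \left(- \frac{2}{-5} + \frac{8}{-4}\right) \left(-5\right)^{3} = -3 + \left(\left(-2\right) \left(- \frac{1}{5}\right) + 8 \left(- \frac{1}{4}\right)\right) \left(-125\right) = -3 + \left(\frac{2}{5} - 2\right) \left(-125\right) = -3 - -200 = -3 + 200 = 197$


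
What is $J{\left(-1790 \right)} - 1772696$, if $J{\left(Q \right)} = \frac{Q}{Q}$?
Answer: $-1772695$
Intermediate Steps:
$J{\left(Q \right)} = 1$
$J{\left(-1790 \right)} - 1772696 = 1 - 1772696 = -1772695$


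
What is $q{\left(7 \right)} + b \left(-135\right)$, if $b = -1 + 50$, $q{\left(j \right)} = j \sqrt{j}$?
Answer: $-6615 + 7 \sqrt{7} \approx -6596.5$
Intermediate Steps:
$q{\left(j \right)} = j^{\frac{3}{2}}$
$b = 49$
$q{\left(7 \right)} + b \left(-135\right) = 7^{\frac{3}{2}} + 49 \left(-135\right) = 7 \sqrt{7} - 6615 = -6615 + 7 \sqrt{7}$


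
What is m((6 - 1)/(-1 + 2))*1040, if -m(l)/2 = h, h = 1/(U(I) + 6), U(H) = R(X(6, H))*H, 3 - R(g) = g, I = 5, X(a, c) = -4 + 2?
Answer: -2080/31 ≈ -67.097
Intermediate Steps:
X(a, c) = -2
R(g) = 3 - g
U(H) = 5*H (U(H) = (3 - 1*(-2))*H = (3 + 2)*H = 5*H)
h = 1/31 (h = 1/(5*5 + 6) = 1/(25 + 6) = 1/31 ≈ 0.032258)
m(l) = -2/31 (m(l) = -2*1/31 = -2/31)
m((6 - 1)/(-1 + 2))*1040 = -2/31*1040 = -2080/31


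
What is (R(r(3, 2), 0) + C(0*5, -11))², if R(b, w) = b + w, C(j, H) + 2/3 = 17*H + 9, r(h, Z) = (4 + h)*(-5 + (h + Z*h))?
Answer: 204304/9 ≈ 22700.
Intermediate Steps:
r(h, Z) = (4 + h)*(-5 + h + Z*h)
C(j, H) = 25/3 + 17*H (C(j, H) = -⅔ + (17*H + 9) = -⅔ + (9 + 17*H) = 25/3 + 17*H)
(R(r(3, 2), 0) + C(0*5, -11))² = (((-20 + 3² - 1*3 + 2*3² + 4*2*3) + 0) + (25/3 + 17*(-11)))² = (((-20 + 9 - 3 + 2*9 + 24) + 0) + (25/3 - 187))² = (((-20 + 9 - 3 + 18 + 24) + 0) - 536/3)² = ((28 + 0) - 536/3)² = (28 - 536/3)² = (-452/3)² = 204304/9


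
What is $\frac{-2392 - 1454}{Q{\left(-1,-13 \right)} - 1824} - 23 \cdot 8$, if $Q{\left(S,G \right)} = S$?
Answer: $- \frac{331954}{1825} \approx -181.89$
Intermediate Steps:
$\frac{-2392 - 1454}{Q{\left(-1,-13 \right)} - 1824} - 23 \cdot 8 = \frac{-2392 - 1454}{-1 - 1824} - 23 \cdot 8 = - \frac{3846}{-1825} - 184 = \left(-3846\right) \left(- \frac{1}{1825}\right) - 184 = \frac{3846}{1825} - 184 = - \frac{331954}{1825}$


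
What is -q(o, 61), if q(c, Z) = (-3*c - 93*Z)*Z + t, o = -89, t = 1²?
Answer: 329765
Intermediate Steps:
t = 1
q(c, Z) = 1 + Z*(-93*Z - 3*c) (q(c, Z) = (-3*c - 93*Z)*Z + 1 = (-93*Z - 3*c)*Z + 1 = Z*(-93*Z - 3*c) + 1 = 1 + Z*(-93*Z - 3*c))
-q(o, 61) = -(1 - 93*61² - 3*61*(-89)) = -(1 - 93*3721 + 16287) = -(1 - 346053 + 16287) = -1*(-329765) = 329765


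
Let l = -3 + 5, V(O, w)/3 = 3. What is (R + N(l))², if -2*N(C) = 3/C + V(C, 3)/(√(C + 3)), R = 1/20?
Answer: 227/50 + 63*√5/50 ≈ 7.3574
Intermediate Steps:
V(O, w) = 9 (V(O, w) = 3*3 = 9)
R = 1/20 ≈ 0.050000
l = 2
N(C) = -9/(2*√(3 + C)) - 3/(2*C) (N(C) = -(3/C + 9/(√(C + 3)))/2 = -(3/C + 9/(√(3 + C)))/2 = -(3/C + 9/√(3 + C))/2 = -9/(2*√(3 + C)) - 3/(2*C))
(R + N(l))² = (1/20 + (-9/(2*√(3 + 2)) - 3/2/2))² = (1/20 + (-9*√5/10 - 3/2*½))² = (1/20 + (-9*√5/10 - ¾))² = (1/20 + (-¾ - 9*√5/10))² = (-7/10 - 9*√5/10)²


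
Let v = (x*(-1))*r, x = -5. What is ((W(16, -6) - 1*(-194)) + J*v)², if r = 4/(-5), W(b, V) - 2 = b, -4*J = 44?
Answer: 65536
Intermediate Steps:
J = -11 (J = -¼*44 = -11)
W(b, V) = 2 + b
r = -⅘ (r = 4*(-⅕) = -⅘ ≈ -0.80000)
v = -4 (v = -5*(-1)*(-⅘) = 5*(-⅘) = -4)
((W(16, -6) - 1*(-194)) + J*v)² = (((2 + 16) - 1*(-194)) - 11*(-4))² = ((18 + 194) + 44)² = (212 + 44)² = 256² = 65536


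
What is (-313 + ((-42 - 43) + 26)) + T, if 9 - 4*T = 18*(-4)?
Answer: -1407/4 ≈ -351.75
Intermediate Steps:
T = 81/4 (T = 9/4 - 9*(-4)/2 = 9/4 - 1/4*(-72) = 9/4 + 18 = 81/4 ≈ 20.250)
(-313 + ((-42 - 43) + 26)) + T = (-313 + ((-42 - 43) + 26)) + 81/4 = (-313 + (-85 + 26)) + 81/4 = (-313 - 59) + 81/4 = -372 + 81/4 = -1407/4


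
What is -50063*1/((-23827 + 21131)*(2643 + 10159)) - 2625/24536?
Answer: -11171426029/105855026864 ≈ -0.10554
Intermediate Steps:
-50063*1/((-23827 + 21131)*(2643 + 10159)) - 2625/24536 = -50063/((-2696*12802)) - 2625*1/24536 = -50063/(-34514192) - 2625/24536 = -50063*(-1/34514192) - 2625/24536 = 50063/34514192 - 2625/24536 = -11171426029/105855026864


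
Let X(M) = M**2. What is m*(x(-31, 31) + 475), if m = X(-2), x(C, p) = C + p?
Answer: 1900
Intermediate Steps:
m = 4 (m = (-2)**2 = 4)
m*(x(-31, 31) + 475) = 4*((-31 + 31) + 475) = 4*(0 + 475) = 4*475 = 1900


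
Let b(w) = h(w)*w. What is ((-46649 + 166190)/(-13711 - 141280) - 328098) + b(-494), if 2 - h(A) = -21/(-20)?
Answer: -509250939353/1549910 ≈ -3.2857e+5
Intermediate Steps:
h(A) = 19/20 (h(A) = 2 - (-21)/(-20) = 2 - (-21)*(-1)/20 = 2 - 1*21/20 = 2 - 21/20 = 19/20)
b(w) = 19*w/20
((-46649 + 166190)/(-13711 - 141280) - 328098) + b(-494) = ((-46649 + 166190)/(-13711 - 141280) - 328098) + (19/20)*(-494) = (119541/(-154991) - 328098) - 4693/10 = (119541*(-1/154991) - 328098) - 4693/10 = (-119541/154991 - 328098) - 4693/10 = -50852356659/154991 - 4693/10 = -509250939353/1549910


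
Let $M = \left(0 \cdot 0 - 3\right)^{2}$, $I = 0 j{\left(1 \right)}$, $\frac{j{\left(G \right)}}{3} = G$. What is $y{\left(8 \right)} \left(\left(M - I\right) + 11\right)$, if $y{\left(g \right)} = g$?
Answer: $160$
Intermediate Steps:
$j{\left(G \right)} = 3 G$
$I = 0$ ($I = 0 \cdot 3 \cdot 1 = 0 \cdot 3 = 0$)
$M = 9$ ($M = \left(0 - 3\right)^{2} = \left(-3\right)^{2} = 9$)
$y{\left(8 \right)} \left(\left(M - I\right) + 11\right) = 8 \left(\left(9 - 0\right) + 11\right) = 8 \left(\left(9 + 0\right) + 11\right) = 8 \left(9 + 11\right) = 8 \cdot 20 = 160$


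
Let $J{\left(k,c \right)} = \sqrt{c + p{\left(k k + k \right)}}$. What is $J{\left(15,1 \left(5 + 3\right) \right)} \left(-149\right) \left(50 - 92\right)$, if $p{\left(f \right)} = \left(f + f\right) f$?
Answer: $12516 \sqrt{28802} \approx 2.1241 \cdot 10^{6}$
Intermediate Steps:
$p{\left(f \right)} = 2 f^{2}$ ($p{\left(f \right)} = 2 f f = 2 f^{2}$)
$J{\left(k,c \right)} = \sqrt{c + 2 \left(k + k^{2}\right)^{2}}$ ($J{\left(k,c \right)} = \sqrt{c + 2 \left(k k + k\right)^{2}} = \sqrt{c + 2 \left(k^{2} + k\right)^{2}} = \sqrt{c + 2 \left(k + k^{2}\right)^{2}}$)
$J{\left(15,1 \left(5 + 3\right) \right)} \left(-149\right) \left(50 - 92\right) = \sqrt{1 \left(5 + 3\right) + 2 \cdot 15^{2} \left(1 + 15\right)^{2}} \left(-149\right) \left(50 - 92\right) = \sqrt{1 \cdot 8 + 2 \cdot 225 \cdot 16^{2}} \left(-149\right) \left(50 - 92\right) = \sqrt{8 + 2 \cdot 225 \cdot 256} \left(-149\right) \left(-42\right) = \sqrt{8 + 115200} \left(-149\right) \left(-42\right) = \sqrt{115208} \left(-149\right) \left(-42\right) = 2 \sqrt{28802} \left(-149\right) \left(-42\right) = - 298 \sqrt{28802} \left(-42\right) = 12516 \sqrt{28802}$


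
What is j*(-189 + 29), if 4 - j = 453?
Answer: 71840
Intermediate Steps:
j = -449 (j = 4 - 1*453 = 4 - 453 = -449)
j*(-189 + 29) = -449*(-189 + 29) = -449*(-160) = 71840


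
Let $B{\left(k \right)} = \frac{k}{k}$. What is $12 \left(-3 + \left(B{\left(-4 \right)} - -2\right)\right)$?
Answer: $0$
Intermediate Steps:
$B{\left(k \right)} = 1$
$12 \left(-3 + \left(B{\left(-4 \right)} - -2\right)\right) = 12 \left(-3 + \left(1 - -2\right)\right) = 12 \left(-3 + \left(1 + 2\right)\right) = 12 \left(-3 + 3\right) = 12 \cdot 0 = 0$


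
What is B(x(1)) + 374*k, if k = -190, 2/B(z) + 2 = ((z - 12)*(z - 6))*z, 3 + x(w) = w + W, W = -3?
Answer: -66583222/937 ≈ -71060.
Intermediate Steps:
x(w) = -6 + w (x(w) = -3 + (w - 3) = -3 + (-3 + w) = -6 + w)
B(z) = 2/(-2 + z*(-12 + z)*(-6 + z)) (B(z) = 2/(-2 + ((z - 12)*(z - 6))*z) = 2/(-2 + ((-12 + z)*(-6 + z))*z) = 2/(-2 + z*(-12 + z)*(-6 + z)))
B(x(1)) + 374*k = 2/(-2 + (-6 + 1)**3 - 18*(-6 + 1)**2 + 72*(-6 + 1)) + 374*(-190) = 2/(-2 + (-5)**3 - 18*(-5)**2 + 72*(-5)) - 71060 = 2/(-2 - 125 - 18*25 - 360) - 71060 = 2/(-2 - 125 - 450 - 360) - 71060 = 2/(-937) - 71060 = 2*(-1/937) - 71060 = -2/937 - 71060 = -66583222/937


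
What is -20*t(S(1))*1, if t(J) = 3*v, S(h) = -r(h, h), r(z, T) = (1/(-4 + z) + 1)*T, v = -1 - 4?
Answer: 300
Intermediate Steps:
v = -5
r(z, T) = T*(1 + 1/(-4 + z)) (r(z, T) = (1 + 1/(-4 + z))*T = T*(1 + 1/(-4 + z)))
S(h) = -h*(-3 + h)/(-4 + h)
t(J) = -15 (t(J) = 3*(-5) = -15)
-20*t(S(1))*1 = -20*(-15)*1 = 300*1 = 300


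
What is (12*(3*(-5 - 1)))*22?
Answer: -4752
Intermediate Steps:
(12*(3*(-5 - 1)))*22 = (12*(3*(-6)))*22 = (12*(-18))*22 = -216*22 = -4752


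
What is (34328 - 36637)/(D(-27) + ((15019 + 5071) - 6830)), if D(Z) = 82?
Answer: -2309/13342 ≈ -0.17306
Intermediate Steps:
(34328 - 36637)/(D(-27) + ((15019 + 5071) - 6830)) = (34328 - 36637)/(82 + ((15019 + 5071) - 6830)) = -2309/(82 + (20090 - 6830)) = -2309/(82 + 13260) = -2309/13342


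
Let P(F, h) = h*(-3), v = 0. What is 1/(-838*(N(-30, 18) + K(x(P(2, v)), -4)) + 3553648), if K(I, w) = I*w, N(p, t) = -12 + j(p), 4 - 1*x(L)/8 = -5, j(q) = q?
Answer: 1/3830188 ≈ 2.6108e-7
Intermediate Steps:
P(F, h) = -3*h
x(L) = 72 (x(L) = 32 - 8*(-5) = 32 + 40 = 72)
N(p, t) = -12 + p
1/(-838*(N(-30, 18) + K(x(P(2, v)), -4)) + 3553648) = 1/(-838*((-12 - 30) + 72*(-4)) + 3553648) = 1/(-838*(-42 - 288) + 3553648) = 1/(-838*(-330) + 3553648) = 1/(276540 + 3553648) = 1/3830188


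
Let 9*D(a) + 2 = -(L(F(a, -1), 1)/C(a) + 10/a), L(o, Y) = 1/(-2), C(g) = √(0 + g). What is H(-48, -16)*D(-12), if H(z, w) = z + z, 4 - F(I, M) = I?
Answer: 112/9 + 8*I*√3/9 ≈ 12.444 + 1.5396*I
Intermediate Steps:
C(g) = √g
F(I, M) = 4 - I
L(o, Y) = -½
H(z, w) = 2*z
D(a) = -2/9 - 10/(9*a) + 1/(18*√a) (D(a) = -2/9 + (-(-1/(2*√a) + 10/a))/9 = -2/9 + (-(10/a - 1/(2*√a)))/9 = -2/9 + (1/(2*√a) - 10/a)/9 = -2/9 + (-10/(9*a) + 1/(18*√a)) = -2/9 - 10/(9*a) + 1/(18*√a))
H(-48, -16)*D(-12) = (2*(-48))*(-2/9 - 10/9/(-12) + 1/(18*√(-12))) = -96*(-2/9 - 10/9*(-1/12) + (-I*√3/6)/18) = -96*(-2/9 + 5/54 - I*√3/108) = -96*(-7/54 - I*√3/108) = 112/9 + 8*I*√3/9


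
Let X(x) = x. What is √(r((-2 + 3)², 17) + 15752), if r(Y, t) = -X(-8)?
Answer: 4*√985 ≈ 125.54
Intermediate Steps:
r(Y, t) = 8 (r(Y, t) = -1*(-8) = 8)
√(r((-2 + 3)², 17) + 15752) = √(8 + 15752) = √15760 = 4*√985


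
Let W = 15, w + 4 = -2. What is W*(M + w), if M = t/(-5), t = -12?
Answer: -54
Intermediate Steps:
w = -6 (w = -4 - 2 = -6)
M = 12/5 (M = -12/(-5) = -12*(-⅕) = 12/5 ≈ 2.4000)
W*(M + w) = 15*(12/5 - 6) = 15*(-18/5) = -54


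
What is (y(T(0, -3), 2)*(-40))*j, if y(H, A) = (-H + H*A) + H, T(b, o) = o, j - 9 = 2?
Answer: 2640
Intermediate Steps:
j = 11 (j = 9 + 2 = 11)
y(H, A) = A*H (y(H, A) = (-H + A*H) + H = A*H)
(y(T(0, -3), 2)*(-40))*j = ((2*(-3))*(-40))*11 = -6*(-40)*11 = 240*11 = 2640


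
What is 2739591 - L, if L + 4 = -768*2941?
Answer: 4998283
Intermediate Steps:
L = -2258692 (L = -4 - 768*2941 = -4 - 2258688 = -2258692)
2739591 - L = 2739591 - 1*(-2258692) = 2739591 + 2258692 = 4998283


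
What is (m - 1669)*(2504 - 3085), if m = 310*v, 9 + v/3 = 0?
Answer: 5832659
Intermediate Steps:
v = -27 (v = -27 + 3*0 = -27 + 0 = -27)
m = -8370 (m = 310*(-27) = -8370)
(m - 1669)*(2504 - 3085) = (-8370 - 1669)*(2504 - 3085) = -10039*(-581) = 5832659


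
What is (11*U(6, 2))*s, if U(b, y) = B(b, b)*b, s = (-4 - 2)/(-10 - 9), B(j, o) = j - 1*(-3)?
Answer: 3564/19 ≈ 187.58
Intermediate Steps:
B(j, o) = 3 + j (B(j, o) = j + 3 = 3 + j)
s = 6/19 (s = -6/(-19) = -6*(-1/19) = 6/19 ≈ 0.31579)
U(b, y) = b*(3 + b) (U(b, y) = (3 + b)*b = b*(3 + b))
(11*U(6, 2))*s = (11*(6*(3 + 6)))*(6/19) = (11*(6*9))*(6/19) = (11*54)*(6/19) = 594*(6/19) = 3564/19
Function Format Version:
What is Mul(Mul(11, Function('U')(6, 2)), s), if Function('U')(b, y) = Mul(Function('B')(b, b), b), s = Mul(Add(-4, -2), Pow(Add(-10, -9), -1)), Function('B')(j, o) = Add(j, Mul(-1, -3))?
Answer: Rational(3564, 19) ≈ 187.58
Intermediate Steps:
Function('B')(j, o) = Add(3, j) (Function('B')(j, o) = Add(j, 3) = Add(3, j))
s = Rational(6, 19) (s = Mul(-6, Pow(-19, -1)) = Mul(-6, Rational(-1, 19)) = Rational(6, 19) ≈ 0.31579)
Function('U')(b, y) = Mul(b, Add(3, b)) (Function('U')(b, y) = Mul(Add(3, b), b) = Mul(b, Add(3, b)))
Mul(Mul(11, Function('U')(6, 2)), s) = Mul(Mul(11, Mul(6, Add(3, 6))), Rational(6, 19)) = Mul(Mul(11, Mul(6, 9)), Rational(6, 19)) = Mul(Mul(11, 54), Rational(6, 19)) = Mul(594, Rational(6, 19)) = Rational(3564, 19)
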